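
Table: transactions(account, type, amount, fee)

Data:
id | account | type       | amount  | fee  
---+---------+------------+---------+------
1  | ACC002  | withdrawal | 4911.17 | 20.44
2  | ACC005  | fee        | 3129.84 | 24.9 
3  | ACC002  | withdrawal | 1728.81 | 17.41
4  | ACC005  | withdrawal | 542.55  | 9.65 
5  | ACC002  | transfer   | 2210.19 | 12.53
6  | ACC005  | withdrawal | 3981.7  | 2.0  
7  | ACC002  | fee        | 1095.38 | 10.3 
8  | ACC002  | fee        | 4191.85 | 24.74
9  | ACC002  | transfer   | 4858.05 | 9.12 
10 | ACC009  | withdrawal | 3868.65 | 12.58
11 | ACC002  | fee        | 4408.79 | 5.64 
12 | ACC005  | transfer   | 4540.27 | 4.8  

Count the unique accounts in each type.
SELECT type, COUNT(DISTINCT account)
FROM transactions
GROUP BY type

Result:
  fee: 2 distinct
  transfer: 2 distinct
  withdrawal: 3 distinct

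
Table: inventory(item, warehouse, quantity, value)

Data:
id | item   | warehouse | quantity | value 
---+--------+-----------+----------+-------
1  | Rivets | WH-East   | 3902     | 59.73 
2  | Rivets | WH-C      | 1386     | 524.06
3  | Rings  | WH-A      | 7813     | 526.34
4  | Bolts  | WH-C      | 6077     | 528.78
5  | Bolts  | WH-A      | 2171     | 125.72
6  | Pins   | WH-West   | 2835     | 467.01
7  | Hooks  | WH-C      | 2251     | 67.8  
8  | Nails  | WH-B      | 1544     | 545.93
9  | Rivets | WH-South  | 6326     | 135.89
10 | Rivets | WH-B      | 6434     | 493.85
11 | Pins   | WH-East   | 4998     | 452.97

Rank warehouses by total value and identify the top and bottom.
SELECT warehouse, SUM(value)
FROM inventory
GROUP BY warehouse
ORDER BY SUM(value)

All groups:
  WH-South: 135.89
  WH-West: 467.01
  WH-East: 512.70
  WH-A: 652.06
  WH-B: 1039.78
  WH-C: 1120.64

Highest: WH-C (1120.64)
Lowest: WH-South (135.89)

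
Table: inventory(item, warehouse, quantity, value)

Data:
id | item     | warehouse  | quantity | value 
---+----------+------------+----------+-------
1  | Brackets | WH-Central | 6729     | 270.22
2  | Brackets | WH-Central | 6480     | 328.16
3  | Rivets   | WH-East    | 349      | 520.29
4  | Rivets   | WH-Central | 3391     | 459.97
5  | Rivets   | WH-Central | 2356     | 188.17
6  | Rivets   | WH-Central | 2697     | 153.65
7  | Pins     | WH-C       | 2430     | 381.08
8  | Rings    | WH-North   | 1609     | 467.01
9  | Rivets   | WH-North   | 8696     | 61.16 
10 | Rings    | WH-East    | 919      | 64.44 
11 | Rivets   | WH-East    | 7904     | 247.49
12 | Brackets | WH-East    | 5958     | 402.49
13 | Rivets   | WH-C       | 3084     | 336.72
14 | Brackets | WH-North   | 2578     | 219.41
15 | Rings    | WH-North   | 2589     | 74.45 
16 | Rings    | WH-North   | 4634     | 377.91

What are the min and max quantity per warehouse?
SELECT warehouse, MIN(quantity), MAX(quantity)
FROM inventory
GROUP BY warehouse

Result:
  WH-C: min=2430, max=3084
  WH-Central: min=2356, max=6729
  WH-East: min=349, max=7904
  WH-North: min=1609, max=8696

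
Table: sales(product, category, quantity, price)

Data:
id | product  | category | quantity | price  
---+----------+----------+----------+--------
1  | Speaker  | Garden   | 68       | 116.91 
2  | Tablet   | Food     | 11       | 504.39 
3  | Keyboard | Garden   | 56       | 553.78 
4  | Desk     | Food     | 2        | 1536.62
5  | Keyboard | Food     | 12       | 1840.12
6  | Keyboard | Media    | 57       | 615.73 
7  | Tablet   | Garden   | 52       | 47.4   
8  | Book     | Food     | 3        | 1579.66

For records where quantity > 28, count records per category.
SELECT category, COUNT(*)
FROM sales
WHERE quantity > 28
GROUP BY category

Note: WHERE filters rows before grouping.

Result:
  Garden: 3
  Media: 1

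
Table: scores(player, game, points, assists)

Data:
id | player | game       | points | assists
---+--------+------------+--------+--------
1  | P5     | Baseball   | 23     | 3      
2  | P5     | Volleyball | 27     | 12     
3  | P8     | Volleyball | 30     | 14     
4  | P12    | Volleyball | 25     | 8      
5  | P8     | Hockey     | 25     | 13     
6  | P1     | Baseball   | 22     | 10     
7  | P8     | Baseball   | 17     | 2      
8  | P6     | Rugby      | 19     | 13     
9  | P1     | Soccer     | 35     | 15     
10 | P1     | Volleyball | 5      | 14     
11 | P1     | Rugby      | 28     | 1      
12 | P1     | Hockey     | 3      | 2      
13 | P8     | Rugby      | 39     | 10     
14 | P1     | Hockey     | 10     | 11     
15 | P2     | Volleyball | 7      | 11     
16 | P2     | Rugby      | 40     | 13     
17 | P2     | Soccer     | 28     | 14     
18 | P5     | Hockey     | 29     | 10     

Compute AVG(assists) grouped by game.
SELECT game, AVG(assists) as result
FROM scores
GROUP BY game

Result:
  Baseball: 5.00
  Hockey: 9.00
  Rugby: 9.25
  Soccer: 14.50
  Volleyball: 11.80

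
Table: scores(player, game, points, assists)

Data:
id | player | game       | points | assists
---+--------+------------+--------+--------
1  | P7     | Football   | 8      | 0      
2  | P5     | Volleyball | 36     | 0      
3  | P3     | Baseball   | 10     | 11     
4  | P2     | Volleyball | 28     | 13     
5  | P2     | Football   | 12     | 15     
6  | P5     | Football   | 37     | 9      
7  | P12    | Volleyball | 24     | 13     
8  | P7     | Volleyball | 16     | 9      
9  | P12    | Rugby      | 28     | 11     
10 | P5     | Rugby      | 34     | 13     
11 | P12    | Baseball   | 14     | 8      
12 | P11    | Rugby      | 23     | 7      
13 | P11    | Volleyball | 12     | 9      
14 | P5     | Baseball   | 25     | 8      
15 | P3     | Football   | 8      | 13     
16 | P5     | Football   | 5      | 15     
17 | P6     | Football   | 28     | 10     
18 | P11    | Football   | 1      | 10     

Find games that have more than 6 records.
SELECT game, COUNT(*) as cnt
FROM scores
GROUP BY game
HAVING COUNT(*) > 6

Result:
  Football: 7

Note: HAVING filters groups after aggregation, WHERE filters rows before.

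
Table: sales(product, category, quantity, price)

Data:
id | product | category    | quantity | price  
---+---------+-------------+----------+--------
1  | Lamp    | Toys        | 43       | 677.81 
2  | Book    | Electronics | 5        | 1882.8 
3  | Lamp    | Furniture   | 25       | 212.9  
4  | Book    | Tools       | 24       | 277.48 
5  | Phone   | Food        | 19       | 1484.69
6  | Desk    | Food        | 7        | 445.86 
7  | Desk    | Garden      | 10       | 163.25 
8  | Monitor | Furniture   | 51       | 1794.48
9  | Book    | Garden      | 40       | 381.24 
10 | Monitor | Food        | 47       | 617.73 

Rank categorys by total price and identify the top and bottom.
SELECT category, SUM(price)
FROM sales
GROUP BY category
ORDER BY SUM(price)

All groups:
  Tools: 277.48
  Garden: 544.49
  Toys: 677.81
  Electronics: 1882.80
  Furniture: 2007.38
  Food: 2548.28

Highest: Food (2548.28)
Lowest: Tools (277.48)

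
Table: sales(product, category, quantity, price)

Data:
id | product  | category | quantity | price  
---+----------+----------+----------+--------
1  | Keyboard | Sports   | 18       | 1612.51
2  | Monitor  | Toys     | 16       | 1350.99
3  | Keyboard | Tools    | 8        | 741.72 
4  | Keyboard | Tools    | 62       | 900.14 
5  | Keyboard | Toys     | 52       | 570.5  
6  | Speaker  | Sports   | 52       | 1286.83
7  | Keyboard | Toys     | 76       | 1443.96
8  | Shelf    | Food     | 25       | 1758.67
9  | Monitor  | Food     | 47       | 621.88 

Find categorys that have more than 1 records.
SELECT category, COUNT(*) as cnt
FROM sales
GROUP BY category
HAVING COUNT(*) > 1

Result:
  Food: 2
  Sports: 2
  Tools: 2
  Toys: 3

Note: HAVING filters groups after aggregation, WHERE filters rows before.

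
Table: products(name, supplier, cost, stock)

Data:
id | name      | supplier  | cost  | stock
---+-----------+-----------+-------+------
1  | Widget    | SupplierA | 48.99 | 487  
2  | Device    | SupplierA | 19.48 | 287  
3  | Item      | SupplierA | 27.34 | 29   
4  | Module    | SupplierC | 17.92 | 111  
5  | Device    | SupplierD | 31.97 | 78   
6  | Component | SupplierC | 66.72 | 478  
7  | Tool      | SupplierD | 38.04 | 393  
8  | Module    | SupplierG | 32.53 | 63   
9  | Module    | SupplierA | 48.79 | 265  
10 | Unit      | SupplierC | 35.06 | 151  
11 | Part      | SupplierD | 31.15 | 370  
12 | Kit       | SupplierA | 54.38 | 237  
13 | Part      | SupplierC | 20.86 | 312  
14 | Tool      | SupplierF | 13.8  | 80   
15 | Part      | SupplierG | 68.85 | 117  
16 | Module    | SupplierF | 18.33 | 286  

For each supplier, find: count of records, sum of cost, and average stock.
SELECT supplier,
       COUNT(*) as cnt,
       SUM(cost) as total_cost,
       AVG(stock) as avg_stock
FROM products
GROUP BY supplier

Result:
  SupplierA: 5 records, 198.98 total cost, 261.00 avg stock
  SupplierC: 4 records, 140.56 total cost, 263.00 avg stock
  SupplierD: 3 records, 101.16 total cost, 280.33 avg stock
  SupplierF: 2 records, 32.13 total cost, 183.00 avg stock
  SupplierG: 2 records, 101.38 total cost, 90.00 avg stock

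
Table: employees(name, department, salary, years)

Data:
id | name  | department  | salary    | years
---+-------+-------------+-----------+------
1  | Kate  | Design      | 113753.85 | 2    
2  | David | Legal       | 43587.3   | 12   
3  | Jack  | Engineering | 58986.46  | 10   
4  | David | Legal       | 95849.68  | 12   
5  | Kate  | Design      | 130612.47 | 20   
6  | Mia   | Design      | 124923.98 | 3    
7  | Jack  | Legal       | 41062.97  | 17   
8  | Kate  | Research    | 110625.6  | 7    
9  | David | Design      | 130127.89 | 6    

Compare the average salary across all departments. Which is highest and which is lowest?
SELECT department, AVG(salary)
FROM employees
GROUP BY department
ORDER BY AVG(salary)

All groups:
  Engineering: 58986.46
  Legal: 60166.65
  Research: 110625.60
  Design: 124854.55

Highest: Design (124854.55)
Lowest: Engineering (58986.46)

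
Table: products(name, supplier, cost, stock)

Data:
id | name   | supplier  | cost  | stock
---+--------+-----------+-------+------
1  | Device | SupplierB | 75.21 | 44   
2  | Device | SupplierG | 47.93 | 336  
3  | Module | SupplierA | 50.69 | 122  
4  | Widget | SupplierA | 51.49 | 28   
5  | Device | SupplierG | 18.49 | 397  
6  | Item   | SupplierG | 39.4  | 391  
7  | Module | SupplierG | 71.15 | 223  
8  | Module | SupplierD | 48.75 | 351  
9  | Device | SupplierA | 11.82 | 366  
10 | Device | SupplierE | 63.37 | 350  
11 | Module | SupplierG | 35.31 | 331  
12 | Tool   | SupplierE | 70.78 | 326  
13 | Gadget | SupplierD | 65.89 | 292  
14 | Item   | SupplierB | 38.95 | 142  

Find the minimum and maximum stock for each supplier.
SELECT supplier, MIN(stock), MAX(stock)
FROM products
GROUP BY supplier

Result:
  SupplierA: min=28, max=366
  SupplierB: min=44, max=142
  SupplierD: min=292, max=351
  SupplierE: min=326, max=350
  SupplierG: min=223, max=397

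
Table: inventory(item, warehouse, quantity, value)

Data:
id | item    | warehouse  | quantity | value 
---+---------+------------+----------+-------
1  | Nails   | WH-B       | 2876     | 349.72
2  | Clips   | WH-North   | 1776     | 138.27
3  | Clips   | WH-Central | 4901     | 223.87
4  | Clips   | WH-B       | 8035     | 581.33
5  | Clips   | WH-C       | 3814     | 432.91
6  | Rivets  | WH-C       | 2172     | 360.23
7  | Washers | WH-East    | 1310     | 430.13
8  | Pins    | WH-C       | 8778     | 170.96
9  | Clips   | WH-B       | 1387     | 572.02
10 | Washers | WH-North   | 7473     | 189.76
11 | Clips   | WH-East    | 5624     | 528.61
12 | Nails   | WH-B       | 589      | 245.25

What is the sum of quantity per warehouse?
SELECT warehouse, SUM(quantity) as result
FROM inventory
GROUP BY warehouse

Result:
  WH-B: 12887
  WH-C: 14764
  WH-Central: 4901
  WH-East: 6934
  WH-North: 9249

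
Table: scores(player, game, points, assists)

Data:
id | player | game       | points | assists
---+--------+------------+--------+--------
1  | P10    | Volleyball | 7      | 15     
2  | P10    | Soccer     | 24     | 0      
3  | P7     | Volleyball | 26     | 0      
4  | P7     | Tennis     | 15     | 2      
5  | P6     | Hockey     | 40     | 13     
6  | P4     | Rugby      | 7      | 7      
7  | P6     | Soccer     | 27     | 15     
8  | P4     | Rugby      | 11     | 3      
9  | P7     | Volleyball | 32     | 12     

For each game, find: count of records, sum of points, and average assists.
SELECT game,
       COUNT(*) as cnt,
       SUM(points) as total_points,
       AVG(assists) as avg_assists
FROM scores
GROUP BY game

Result:
  Hockey: 1 records, 40 total points, 13.00 avg assists
  Rugby: 2 records, 18 total points, 5.00 avg assists
  Soccer: 2 records, 51 total points, 7.50 avg assists
  Tennis: 1 records, 15 total points, 2.00 avg assists
  Volleyball: 3 records, 65 total points, 9.00 avg assists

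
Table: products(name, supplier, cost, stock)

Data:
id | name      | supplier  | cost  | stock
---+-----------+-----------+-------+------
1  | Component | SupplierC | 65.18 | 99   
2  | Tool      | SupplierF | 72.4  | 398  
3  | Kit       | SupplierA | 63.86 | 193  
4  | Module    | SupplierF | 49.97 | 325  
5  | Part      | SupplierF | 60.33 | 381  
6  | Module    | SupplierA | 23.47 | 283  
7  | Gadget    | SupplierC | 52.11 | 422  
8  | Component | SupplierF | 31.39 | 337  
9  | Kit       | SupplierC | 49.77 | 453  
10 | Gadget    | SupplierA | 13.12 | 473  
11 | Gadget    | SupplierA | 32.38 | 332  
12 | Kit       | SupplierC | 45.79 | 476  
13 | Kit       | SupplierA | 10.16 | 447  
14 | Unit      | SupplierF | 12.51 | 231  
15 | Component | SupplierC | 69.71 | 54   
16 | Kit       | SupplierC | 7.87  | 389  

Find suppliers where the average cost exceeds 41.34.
SELECT supplier, AVG(cost)
FROM products
GROUP BY supplier
HAVING AVG(cost) > 41.34

Result:
  SupplierC: avg=48.41
  SupplierF: avg=45.32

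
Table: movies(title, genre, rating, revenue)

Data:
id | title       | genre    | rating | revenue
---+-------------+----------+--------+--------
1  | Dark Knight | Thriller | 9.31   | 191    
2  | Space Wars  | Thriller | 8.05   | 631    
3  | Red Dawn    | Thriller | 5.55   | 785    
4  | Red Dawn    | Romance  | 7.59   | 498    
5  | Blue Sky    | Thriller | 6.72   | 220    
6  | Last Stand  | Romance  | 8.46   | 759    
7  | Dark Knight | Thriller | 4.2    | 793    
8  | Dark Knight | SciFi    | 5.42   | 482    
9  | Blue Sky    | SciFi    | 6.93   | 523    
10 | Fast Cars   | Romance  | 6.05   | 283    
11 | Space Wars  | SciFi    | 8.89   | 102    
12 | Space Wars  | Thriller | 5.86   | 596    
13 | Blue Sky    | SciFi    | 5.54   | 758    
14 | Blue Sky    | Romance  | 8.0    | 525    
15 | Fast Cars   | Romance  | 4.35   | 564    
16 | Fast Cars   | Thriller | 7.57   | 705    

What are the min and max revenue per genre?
SELECT genre, MIN(revenue), MAX(revenue)
FROM movies
GROUP BY genre

Result:
  Romance: min=283, max=759
  SciFi: min=102, max=758
  Thriller: min=191, max=793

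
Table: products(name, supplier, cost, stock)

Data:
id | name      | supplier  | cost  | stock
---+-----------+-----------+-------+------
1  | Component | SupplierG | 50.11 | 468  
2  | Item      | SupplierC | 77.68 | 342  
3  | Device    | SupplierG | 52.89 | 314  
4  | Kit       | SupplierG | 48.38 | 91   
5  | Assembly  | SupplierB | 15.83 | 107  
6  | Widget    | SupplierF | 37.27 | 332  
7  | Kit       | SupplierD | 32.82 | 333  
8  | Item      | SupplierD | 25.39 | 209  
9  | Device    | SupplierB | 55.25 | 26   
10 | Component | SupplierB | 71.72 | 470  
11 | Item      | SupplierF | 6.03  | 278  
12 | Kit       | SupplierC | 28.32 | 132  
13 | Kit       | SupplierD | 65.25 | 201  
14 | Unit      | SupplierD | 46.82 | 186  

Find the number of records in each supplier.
SELECT supplier, COUNT(*) as count
FROM products
GROUP BY supplier

Result:
  SupplierB: 3
  SupplierC: 2
  SupplierD: 4
  SupplierF: 2
  SupplierG: 3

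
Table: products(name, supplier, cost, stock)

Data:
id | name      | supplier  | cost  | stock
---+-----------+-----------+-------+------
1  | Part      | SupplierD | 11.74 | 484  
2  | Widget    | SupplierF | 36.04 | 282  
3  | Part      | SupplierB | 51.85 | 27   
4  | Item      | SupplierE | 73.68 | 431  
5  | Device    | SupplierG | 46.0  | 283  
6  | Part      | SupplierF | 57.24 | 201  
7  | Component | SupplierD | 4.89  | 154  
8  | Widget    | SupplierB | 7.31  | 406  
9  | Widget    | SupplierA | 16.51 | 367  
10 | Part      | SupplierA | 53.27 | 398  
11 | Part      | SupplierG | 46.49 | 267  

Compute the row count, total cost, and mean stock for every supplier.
SELECT supplier,
       COUNT(*) as cnt,
       SUM(cost) as total_cost,
       AVG(stock) as avg_stock
FROM products
GROUP BY supplier

Result:
  SupplierA: 2 records, 69.78 total cost, 382.50 avg stock
  SupplierB: 2 records, 59.16 total cost, 216.50 avg stock
  SupplierD: 2 records, 16.63 total cost, 319.00 avg stock
  SupplierE: 1 records, 73.68 total cost, 431.00 avg stock
  SupplierF: 2 records, 93.28 total cost, 241.50 avg stock
  SupplierG: 2 records, 92.49 total cost, 275.00 avg stock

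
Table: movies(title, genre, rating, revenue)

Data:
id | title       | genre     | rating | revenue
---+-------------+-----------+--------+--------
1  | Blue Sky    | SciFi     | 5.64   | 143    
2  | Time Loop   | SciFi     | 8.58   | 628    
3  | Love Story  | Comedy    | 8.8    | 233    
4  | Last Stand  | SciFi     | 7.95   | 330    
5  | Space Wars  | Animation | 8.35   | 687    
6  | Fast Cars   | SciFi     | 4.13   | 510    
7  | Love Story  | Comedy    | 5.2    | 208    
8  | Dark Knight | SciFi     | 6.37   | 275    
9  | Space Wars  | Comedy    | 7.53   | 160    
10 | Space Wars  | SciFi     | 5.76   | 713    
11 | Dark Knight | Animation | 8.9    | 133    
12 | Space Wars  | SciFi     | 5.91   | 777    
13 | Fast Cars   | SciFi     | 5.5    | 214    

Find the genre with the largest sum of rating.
SELECT genre, SUM(rating) as val
FROM movies
GROUP BY genre
ORDER BY val DESC
LIMIT 1

Result: SciFi with sum(rating) = 49.84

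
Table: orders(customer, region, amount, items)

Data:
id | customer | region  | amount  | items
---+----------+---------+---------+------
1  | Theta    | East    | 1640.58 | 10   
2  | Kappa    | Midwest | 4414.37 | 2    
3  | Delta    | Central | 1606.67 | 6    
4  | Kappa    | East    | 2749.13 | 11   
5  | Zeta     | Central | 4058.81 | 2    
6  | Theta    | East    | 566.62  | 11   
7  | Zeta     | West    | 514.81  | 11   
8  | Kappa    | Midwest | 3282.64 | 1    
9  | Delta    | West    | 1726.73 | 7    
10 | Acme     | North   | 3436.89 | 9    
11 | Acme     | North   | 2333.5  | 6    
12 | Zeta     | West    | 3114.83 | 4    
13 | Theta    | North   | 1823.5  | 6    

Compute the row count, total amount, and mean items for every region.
SELECT region,
       COUNT(*) as cnt,
       SUM(amount) as total_amount,
       AVG(items) as avg_items
FROM orders
GROUP BY region

Result:
  Central: 2 records, 5665.48 total amount, 4.00 avg items
  East: 3 records, 4956.33 total amount, 10.67 avg items
  Midwest: 2 records, 7697.01 total amount, 1.50 avg items
  North: 3 records, 7593.89 total amount, 7.00 avg items
  West: 3 records, 5356.37 total amount, 7.33 avg items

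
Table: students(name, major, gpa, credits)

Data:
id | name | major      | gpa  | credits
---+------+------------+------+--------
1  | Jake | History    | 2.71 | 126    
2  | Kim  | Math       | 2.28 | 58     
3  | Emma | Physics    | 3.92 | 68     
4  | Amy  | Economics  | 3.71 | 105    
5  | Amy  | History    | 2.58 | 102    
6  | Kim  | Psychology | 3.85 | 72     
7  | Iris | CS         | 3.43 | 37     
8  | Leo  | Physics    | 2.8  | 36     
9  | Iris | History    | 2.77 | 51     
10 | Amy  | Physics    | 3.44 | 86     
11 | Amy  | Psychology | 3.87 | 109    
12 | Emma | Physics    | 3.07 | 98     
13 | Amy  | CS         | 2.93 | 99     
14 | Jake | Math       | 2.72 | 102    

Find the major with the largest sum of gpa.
SELECT major, SUM(gpa) as val
FROM students
GROUP BY major
ORDER BY val DESC
LIMIT 1

Result: Physics with sum(gpa) = 13.23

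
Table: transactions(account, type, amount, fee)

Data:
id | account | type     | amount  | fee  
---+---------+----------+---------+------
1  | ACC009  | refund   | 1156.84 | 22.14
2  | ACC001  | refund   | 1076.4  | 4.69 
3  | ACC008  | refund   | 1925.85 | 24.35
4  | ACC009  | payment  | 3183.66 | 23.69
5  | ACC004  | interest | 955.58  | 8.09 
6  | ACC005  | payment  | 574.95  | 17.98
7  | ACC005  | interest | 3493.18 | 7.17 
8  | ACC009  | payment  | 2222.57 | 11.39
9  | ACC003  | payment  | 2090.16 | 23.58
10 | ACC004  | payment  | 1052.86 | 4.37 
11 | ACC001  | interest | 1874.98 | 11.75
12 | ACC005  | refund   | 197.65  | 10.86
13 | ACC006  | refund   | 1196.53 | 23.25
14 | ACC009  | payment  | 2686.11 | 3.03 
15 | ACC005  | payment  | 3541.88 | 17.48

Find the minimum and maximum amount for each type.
SELECT type, MIN(amount), MAX(amount)
FROM transactions
GROUP BY type

Result:
  interest: min=955.58, max=3493.18
  payment: min=574.95, max=3541.88
  refund: min=197.65, max=1925.85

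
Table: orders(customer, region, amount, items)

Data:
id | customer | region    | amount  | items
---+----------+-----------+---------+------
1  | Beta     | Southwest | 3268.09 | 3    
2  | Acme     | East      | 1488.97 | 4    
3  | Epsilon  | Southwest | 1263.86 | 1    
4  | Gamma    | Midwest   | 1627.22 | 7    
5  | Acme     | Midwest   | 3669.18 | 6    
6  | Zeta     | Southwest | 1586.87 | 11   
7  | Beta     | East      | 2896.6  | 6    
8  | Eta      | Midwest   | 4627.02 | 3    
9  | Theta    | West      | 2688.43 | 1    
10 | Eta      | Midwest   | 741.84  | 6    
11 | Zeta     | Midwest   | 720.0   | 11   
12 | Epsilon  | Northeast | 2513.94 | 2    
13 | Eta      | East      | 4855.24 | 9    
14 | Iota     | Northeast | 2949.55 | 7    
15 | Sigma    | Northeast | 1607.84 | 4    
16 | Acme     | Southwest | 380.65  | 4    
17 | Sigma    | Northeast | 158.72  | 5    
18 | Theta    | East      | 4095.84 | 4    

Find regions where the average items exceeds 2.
SELECT region, AVG(items)
FROM orders
GROUP BY region
HAVING AVG(items) > 2

Result:
  East: avg=5.75
  Midwest: avg=6.60
  Northeast: avg=4.50
  Southwest: avg=4.75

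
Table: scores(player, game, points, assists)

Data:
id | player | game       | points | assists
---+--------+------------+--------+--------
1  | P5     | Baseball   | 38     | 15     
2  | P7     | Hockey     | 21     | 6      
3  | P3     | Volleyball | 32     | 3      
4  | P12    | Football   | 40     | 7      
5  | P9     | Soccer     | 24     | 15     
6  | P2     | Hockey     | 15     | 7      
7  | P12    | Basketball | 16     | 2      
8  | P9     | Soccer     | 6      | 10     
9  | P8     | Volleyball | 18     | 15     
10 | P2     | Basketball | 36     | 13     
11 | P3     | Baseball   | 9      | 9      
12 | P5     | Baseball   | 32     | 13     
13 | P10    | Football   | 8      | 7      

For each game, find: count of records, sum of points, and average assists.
SELECT game,
       COUNT(*) as cnt,
       SUM(points) as total_points,
       AVG(assists) as avg_assists
FROM scores
GROUP BY game

Result:
  Baseball: 3 records, 79 total points, 12.33 avg assists
  Basketball: 2 records, 52 total points, 7.50 avg assists
  Football: 2 records, 48 total points, 7.00 avg assists
  Hockey: 2 records, 36 total points, 6.50 avg assists
  Soccer: 2 records, 30 total points, 12.50 avg assists
  Volleyball: 2 records, 50 total points, 9.00 avg assists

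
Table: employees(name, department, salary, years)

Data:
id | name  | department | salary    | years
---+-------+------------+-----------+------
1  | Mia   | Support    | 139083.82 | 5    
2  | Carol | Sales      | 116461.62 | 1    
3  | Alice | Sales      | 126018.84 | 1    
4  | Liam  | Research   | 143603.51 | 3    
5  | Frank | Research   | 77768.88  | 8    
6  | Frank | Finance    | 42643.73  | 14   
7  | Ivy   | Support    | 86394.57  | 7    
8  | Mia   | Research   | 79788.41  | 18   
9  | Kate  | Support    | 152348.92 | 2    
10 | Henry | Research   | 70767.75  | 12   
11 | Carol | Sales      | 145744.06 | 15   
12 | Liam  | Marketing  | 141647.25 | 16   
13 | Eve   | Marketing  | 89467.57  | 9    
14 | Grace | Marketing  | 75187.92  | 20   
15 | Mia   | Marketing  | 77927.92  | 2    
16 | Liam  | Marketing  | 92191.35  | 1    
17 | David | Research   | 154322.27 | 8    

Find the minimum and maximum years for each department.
SELECT department, MIN(years), MAX(years)
FROM employees
GROUP BY department

Result:
  Finance: min=14, max=14
  Marketing: min=1, max=20
  Research: min=3, max=18
  Sales: min=1, max=15
  Support: min=2, max=7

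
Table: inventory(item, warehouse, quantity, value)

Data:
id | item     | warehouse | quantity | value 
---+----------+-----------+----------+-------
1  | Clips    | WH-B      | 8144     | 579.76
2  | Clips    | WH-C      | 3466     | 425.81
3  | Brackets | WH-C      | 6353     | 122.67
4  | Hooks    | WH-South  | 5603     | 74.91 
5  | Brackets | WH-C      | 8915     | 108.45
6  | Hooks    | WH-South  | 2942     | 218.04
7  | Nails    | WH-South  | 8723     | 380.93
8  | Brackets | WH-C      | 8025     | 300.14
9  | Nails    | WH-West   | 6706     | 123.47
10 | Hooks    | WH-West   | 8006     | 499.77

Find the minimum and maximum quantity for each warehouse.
SELECT warehouse, MIN(quantity), MAX(quantity)
FROM inventory
GROUP BY warehouse

Result:
  WH-B: min=8144, max=8144
  WH-C: min=3466, max=8915
  WH-South: min=2942, max=8723
  WH-West: min=6706, max=8006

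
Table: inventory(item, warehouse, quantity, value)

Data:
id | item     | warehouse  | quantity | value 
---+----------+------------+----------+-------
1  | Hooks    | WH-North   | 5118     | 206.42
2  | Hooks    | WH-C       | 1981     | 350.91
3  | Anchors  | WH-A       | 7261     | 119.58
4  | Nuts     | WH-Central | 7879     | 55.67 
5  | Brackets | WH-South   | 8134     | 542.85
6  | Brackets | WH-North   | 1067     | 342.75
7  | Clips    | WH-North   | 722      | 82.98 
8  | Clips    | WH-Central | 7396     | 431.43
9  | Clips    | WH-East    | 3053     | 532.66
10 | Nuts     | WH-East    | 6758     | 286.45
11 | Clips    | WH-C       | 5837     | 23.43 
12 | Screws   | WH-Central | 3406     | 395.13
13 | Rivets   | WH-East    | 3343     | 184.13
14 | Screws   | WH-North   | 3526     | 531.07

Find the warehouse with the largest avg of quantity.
SELECT warehouse, AVG(quantity) as val
FROM inventory
GROUP BY warehouse
ORDER BY val DESC
LIMIT 1

Result: WH-South with avg(quantity) = 8134.00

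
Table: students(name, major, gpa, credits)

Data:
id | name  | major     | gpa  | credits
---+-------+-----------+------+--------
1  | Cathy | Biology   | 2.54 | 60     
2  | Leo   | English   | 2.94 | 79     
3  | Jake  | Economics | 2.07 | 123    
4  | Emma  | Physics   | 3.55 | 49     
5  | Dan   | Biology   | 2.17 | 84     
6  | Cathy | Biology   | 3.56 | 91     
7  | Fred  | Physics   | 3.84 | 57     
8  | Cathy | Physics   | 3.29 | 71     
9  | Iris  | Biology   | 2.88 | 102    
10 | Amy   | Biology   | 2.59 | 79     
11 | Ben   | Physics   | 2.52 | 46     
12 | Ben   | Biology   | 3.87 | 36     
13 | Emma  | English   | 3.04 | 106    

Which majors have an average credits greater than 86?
SELECT major, AVG(credits)
FROM students
GROUP BY major
HAVING AVG(credits) > 86

Result:
  Economics: avg=123.00
  English: avg=92.50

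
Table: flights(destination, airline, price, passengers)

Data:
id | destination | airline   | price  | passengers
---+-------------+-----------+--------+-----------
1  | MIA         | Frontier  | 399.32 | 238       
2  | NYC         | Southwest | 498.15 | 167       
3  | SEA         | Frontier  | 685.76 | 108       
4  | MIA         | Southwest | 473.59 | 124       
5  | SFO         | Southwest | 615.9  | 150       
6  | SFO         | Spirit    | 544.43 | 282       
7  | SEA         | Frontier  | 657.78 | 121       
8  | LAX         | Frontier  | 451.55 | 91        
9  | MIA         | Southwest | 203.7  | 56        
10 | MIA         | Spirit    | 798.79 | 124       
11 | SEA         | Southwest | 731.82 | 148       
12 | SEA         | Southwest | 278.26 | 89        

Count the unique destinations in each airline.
SELECT airline, COUNT(DISTINCT destination)
FROM flights
GROUP BY airline

Result:
  Frontier: 3 distinct
  Southwest: 4 distinct
  Spirit: 2 distinct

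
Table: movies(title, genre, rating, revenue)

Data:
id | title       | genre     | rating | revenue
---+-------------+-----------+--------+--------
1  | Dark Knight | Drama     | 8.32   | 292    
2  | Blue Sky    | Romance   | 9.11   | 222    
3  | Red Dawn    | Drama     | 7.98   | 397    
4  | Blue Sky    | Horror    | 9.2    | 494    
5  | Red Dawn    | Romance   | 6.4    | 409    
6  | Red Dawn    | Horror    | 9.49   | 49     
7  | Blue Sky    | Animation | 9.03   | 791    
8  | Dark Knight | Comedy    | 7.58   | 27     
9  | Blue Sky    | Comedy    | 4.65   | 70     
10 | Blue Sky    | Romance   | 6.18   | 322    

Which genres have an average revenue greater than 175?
SELECT genre, AVG(revenue)
FROM movies
GROUP BY genre
HAVING AVG(revenue) > 175

Result:
  Animation: avg=791.00
  Drama: avg=344.50
  Horror: avg=271.50
  Romance: avg=317.67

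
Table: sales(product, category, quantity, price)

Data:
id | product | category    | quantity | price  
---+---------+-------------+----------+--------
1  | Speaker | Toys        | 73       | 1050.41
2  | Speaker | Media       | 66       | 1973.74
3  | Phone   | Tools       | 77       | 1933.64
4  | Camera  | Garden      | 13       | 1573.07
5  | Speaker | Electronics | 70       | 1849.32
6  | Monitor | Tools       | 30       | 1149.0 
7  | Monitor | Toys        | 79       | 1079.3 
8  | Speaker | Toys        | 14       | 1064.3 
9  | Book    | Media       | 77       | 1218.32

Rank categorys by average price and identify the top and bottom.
SELECT category, AVG(price)
FROM sales
GROUP BY category
ORDER BY AVG(price)

All groups:
  Toys: 1064.67
  Tools: 1541.32
  Garden: 1573.07
  Media: 1596.03
  Electronics: 1849.32

Highest: Electronics (1849.32)
Lowest: Toys (1064.67)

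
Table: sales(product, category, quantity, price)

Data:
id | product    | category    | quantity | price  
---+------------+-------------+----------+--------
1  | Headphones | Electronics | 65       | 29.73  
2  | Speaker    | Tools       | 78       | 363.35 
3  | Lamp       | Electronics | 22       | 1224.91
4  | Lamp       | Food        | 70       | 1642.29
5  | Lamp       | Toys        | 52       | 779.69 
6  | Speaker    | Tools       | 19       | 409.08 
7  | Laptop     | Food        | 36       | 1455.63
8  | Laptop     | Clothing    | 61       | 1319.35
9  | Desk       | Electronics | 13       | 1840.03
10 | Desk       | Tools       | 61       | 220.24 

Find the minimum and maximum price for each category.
SELECT category, MIN(price), MAX(price)
FROM sales
GROUP BY category

Result:
  Clothing: min=1319.35, max=1319.35
  Electronics: min=29.73, max=1840.03
  Food: min=1455.63, max=1642.29
  Tools: min=220.24, max=409.08
  Toys: min=779.69, max=779.69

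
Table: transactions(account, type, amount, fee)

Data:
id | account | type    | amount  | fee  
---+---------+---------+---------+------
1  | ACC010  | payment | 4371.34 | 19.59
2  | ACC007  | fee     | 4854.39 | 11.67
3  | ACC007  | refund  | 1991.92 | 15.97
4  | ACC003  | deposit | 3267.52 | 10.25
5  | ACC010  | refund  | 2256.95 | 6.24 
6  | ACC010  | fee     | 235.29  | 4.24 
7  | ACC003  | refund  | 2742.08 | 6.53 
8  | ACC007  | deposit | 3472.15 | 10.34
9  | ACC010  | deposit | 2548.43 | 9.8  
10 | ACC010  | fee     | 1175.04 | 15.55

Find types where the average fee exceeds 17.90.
SELECT type, AVG(fee)
FROM transactions
GROUP BY type
HAVING AVG(fee) > 17.90

Result:
  payment: avg=19.59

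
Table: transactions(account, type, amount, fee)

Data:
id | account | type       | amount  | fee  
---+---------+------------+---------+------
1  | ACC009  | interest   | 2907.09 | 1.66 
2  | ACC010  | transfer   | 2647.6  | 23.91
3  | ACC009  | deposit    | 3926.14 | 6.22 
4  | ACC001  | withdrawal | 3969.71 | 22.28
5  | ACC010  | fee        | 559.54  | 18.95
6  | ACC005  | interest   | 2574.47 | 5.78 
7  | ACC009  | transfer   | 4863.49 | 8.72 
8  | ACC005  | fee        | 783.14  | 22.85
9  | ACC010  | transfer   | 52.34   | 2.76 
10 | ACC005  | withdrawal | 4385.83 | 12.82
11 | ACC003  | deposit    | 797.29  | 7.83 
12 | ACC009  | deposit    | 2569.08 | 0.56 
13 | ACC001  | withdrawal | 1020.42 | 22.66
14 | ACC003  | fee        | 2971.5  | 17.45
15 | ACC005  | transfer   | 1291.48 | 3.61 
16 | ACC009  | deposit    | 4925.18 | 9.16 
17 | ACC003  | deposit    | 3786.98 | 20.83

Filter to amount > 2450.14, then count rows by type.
SELECT type, COUNT(*)
FROM transactions
WHERE amount > 2450.14
GROUP BY type

Note: WHERE filters rows before grouping.

Result:
  deposit: 4
  fee: 1
  interest: 2
  transfer: 2
  withdrawal: 2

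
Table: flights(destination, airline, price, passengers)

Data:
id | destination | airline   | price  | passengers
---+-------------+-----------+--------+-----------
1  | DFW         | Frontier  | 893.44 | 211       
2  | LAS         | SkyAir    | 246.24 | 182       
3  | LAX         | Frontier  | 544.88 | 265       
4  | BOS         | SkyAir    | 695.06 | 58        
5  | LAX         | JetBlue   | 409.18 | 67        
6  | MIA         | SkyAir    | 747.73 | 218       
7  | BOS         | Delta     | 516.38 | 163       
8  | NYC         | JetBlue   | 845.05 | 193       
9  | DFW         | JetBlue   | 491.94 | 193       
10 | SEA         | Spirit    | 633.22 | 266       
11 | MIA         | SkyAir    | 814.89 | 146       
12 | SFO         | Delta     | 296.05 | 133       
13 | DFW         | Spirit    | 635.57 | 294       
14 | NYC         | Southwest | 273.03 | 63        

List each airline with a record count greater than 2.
SELECT airline, COUNT(*) as cnt
FROM flights
GROUP BY airline
HAVING COUNT(*) > 2

Result:
  JetBlue: 3
  SkyAir: 4

Note: HAVING filters groups after aggregation, WHERE filters rows before.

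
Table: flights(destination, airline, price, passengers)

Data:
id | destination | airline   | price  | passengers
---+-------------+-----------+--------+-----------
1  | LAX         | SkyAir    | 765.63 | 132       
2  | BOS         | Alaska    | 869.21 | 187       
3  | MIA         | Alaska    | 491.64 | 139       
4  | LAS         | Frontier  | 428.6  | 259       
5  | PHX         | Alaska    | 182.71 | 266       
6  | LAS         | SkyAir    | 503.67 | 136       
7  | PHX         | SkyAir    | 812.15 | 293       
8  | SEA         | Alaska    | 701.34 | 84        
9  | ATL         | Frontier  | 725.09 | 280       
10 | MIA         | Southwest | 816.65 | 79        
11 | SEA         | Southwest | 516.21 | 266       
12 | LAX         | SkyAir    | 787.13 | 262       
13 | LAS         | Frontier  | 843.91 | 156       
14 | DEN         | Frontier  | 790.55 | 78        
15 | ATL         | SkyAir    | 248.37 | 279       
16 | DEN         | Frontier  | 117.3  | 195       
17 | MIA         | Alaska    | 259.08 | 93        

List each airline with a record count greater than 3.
SELECT airline, COUNT(*) as cnt
FROM flights
GROUP BY airline
HAVING COUNT(*) > 3

Result:
  Alaska: 5
  Frontier: 5
  SkyAir: 5

Note: HAVING filters groups after aggregation, WHERE filters rows before.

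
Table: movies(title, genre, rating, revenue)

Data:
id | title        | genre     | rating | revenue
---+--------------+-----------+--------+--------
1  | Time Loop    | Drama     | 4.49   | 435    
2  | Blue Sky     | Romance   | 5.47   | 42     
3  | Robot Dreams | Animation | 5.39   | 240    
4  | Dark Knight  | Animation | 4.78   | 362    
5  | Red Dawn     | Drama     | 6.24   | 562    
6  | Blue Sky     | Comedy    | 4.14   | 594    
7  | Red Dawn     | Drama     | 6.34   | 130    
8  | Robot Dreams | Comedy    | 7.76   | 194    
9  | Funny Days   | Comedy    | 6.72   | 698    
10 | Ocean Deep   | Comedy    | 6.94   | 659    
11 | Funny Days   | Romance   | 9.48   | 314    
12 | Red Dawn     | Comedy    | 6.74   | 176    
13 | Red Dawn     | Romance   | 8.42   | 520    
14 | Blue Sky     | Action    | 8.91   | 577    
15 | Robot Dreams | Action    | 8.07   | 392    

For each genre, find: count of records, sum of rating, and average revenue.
SELECT genre,
       COUNT(*) as cnt,
       SUM(rating) as total_rating,
       AVG(revenue) as avg_revenue
FROM movies
GROUP BY genre

Result:
  Action: 2 records, 16.98 total rating, 484.50 avg revenue
  Animation: 2 records, 10.17 total rating, 301.00 avg revenue
  Comedy: 5 records, 32.30 total rating, 464.20 avg revenue
  Drama: 3 records, 17.07 total rating, 375.67 avg revenue
  Romance: 3 records, 23.37 total rating, 292.00 avg revenue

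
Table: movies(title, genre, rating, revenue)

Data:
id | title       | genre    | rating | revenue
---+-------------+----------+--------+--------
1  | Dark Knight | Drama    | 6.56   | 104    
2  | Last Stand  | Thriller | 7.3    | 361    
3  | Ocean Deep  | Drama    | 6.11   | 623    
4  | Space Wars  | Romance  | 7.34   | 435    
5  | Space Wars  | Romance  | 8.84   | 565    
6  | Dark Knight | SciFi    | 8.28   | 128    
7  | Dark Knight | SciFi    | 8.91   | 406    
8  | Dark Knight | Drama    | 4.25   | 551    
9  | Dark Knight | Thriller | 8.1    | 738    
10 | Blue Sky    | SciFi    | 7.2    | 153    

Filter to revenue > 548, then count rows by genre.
SELECT genre, COUNT(*)
FROM movies
WHERE revenue > 548
GROUP BY genre

Note: WHERE filters rows before grouping.

Result:
  Drama: 2
  Romance: 1
  Thriller: 1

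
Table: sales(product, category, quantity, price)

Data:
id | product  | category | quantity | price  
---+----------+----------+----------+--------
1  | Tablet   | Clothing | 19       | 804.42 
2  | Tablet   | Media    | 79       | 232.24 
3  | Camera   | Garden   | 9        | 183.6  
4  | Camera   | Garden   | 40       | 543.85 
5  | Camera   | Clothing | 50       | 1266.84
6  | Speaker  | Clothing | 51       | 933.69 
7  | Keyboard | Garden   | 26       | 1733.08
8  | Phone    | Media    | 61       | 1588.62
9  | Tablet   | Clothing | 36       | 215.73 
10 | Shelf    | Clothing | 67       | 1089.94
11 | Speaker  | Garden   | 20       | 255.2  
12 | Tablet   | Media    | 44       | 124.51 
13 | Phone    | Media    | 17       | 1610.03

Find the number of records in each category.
SELECT category, COUNT(*) as count
FROM sales
GROUP BY category

Result:
  Clothing: 5
  Garden: 4
  Media: 4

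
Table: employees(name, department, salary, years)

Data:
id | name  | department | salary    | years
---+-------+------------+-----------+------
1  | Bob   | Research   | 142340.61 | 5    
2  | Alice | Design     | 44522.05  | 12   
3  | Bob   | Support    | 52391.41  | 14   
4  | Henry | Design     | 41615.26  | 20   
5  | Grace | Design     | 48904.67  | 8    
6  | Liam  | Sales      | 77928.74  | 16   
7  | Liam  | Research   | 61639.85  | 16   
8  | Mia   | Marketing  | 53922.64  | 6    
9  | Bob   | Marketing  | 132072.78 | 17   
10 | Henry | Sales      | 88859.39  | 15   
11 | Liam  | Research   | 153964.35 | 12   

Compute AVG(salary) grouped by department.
SELECT department, AVG(salary) as result
FROM employees
GROUP BY department

Result:
  Design: 45013.99
  Marketing: 92997.71
  Research: 119314.94
  Sales: 83394.07
  Support: 52391.41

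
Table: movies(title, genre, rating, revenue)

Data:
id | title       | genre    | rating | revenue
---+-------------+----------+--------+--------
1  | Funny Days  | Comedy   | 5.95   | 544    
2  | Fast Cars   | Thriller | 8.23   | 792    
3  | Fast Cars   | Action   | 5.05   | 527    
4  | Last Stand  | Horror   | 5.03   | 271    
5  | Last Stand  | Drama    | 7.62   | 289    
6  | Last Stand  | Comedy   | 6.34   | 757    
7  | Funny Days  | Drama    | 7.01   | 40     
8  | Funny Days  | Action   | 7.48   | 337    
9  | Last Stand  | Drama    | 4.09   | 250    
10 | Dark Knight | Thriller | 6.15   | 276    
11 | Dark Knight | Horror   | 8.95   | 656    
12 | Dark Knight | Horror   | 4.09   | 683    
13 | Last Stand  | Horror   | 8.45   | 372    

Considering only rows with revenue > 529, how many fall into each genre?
SELECT genre, COUNT(*)
FROM movies
WHERE revenue > 529
GROUP BY genre

Note: WHERE filters rows before grouping.

Result:
  Comedy: 2
  Horror: 2
  Thriller: 1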